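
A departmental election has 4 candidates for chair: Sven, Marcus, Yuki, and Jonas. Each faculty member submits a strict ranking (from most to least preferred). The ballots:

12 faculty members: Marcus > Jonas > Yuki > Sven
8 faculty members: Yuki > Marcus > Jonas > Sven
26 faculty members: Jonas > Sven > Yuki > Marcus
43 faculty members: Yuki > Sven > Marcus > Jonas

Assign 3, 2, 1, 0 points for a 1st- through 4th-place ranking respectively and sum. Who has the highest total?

Sven: 12·0 + 8·0 + 26·2 + 43·2 = 138
Marcus: 12·3 + 8·2 + 26·0 + 43·1 = 95
Yuki: 12·1 + 8·3 + 26·1 + 43·3 = 191
Jonas: 12·2 + 8·1 + 26·3 + 43·0 = 110
Yuki has the highest Borda score (191).

Yuki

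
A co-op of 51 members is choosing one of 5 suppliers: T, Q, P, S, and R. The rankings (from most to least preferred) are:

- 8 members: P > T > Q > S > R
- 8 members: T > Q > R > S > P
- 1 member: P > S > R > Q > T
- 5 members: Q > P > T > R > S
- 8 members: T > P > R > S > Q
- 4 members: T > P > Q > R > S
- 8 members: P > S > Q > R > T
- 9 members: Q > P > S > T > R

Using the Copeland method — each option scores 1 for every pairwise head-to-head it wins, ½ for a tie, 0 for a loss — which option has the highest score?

P

T: beats Q, S, and R; loses to P → score 3.
Q: beats S and R; loses to T and P → score 2.
P: beats T, Q, S, and R → score 4.
S: beats R; loses to T, Q, and P → score 1.
R: loses to T, Q, P, and S → score 0.
P has the best pairwise record.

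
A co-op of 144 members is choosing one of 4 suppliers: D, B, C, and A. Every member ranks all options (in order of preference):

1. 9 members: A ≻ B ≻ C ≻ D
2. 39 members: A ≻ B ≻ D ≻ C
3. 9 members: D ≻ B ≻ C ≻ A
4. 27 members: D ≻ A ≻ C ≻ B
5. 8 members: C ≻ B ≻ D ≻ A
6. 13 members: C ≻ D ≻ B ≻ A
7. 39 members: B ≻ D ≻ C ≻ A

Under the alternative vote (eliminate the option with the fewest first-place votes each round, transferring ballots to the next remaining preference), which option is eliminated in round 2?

B

Round 1: D 36, B 39, C 21, A 48. Eliminate C.
Round 2: D 49, B 47, A 48. Eliminate B.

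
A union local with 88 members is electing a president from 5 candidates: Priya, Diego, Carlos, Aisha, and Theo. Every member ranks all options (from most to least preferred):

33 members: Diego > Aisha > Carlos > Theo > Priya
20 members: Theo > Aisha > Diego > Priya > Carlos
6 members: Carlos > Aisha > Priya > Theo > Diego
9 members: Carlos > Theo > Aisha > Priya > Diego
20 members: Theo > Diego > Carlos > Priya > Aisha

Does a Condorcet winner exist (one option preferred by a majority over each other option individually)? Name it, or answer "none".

Checking pairwise contests:
Diego beats Priya 73–15.
Theo beats Diego 55–33.
Diego beats Carlos 73–15.
Diego beats Aisha 53–35.
Carlos beats Theo 48–40.
Every option loses at least one head-to-head, so there is no Condorcet winner.

none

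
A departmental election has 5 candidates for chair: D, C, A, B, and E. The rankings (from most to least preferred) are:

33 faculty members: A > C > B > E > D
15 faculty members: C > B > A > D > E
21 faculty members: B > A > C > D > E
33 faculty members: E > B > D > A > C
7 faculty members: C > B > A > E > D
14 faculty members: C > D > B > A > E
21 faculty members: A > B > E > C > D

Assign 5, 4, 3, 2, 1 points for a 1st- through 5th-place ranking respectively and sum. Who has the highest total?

D: 33·1 + 15·2 + 21·2 + 33·3 + 7·1 + 14·4 + 21·1 = 288
C: 33·4 + 15·5 + 21·3 + 33·1 + 7·5 + 14·5 + 21·2 = 450
A: 33·5 + 15·3 + 21·4 + 33·2 + 7·3 + 14·2 + 21·5 = 514
B: 33·3 + 15·4 + 21·5 + 33·4 + 7·4 + 14·3 + 21·4 = 550
E: 33·2 + 15·1 + 21·1 + 33·5 + 7·2 + 14·1 + 21·3 = 358
B has the highest Borda score (550).

B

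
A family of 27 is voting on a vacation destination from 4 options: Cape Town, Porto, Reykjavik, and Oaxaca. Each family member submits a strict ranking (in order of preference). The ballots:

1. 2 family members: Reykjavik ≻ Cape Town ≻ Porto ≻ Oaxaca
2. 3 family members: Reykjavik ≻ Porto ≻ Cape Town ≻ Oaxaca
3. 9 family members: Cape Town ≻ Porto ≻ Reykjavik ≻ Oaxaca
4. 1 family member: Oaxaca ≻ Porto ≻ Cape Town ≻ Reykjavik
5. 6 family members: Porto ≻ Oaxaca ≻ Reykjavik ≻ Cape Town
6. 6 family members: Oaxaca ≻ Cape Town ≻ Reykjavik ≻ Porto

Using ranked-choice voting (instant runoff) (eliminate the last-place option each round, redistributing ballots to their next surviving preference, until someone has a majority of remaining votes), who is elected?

Round 1: Cape Town 9, Porto 6, Reykjavik 5, Oaxaca 7. Eliminate Reykjavik.
Round 2: Cape Town 11, Porto 9, Oaxaca 7. Eliminate Oaxaca.
Round 3: Cape Town 17, Porto 10. Cape Town has a majority.

Cape Town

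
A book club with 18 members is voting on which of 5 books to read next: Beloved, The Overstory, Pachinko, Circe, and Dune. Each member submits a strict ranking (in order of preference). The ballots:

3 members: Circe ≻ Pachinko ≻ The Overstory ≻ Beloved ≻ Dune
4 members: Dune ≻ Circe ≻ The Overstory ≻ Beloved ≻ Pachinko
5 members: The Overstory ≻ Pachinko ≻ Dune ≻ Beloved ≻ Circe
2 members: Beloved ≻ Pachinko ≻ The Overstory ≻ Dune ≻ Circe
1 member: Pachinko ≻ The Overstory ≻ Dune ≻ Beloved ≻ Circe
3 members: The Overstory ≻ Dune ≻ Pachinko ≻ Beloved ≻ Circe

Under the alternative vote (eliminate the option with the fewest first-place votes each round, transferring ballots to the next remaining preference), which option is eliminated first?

Round 1: Beloved 2, The Overstory 8, Pachinko 1, Circe 3, Dune 4. Eliminate Pachinko.

Pachinko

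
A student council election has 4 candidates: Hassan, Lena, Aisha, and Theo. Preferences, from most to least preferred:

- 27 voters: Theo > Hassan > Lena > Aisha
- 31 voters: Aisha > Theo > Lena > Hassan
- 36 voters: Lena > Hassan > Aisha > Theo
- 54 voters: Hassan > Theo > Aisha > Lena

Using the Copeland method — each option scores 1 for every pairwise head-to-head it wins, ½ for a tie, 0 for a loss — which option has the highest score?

Hassan: beats Lena, Aisha, and Theo → score 3.
Lena: loses to Hassan, Aisha, and Theo → score 0.
Aisha: beats Lena; loses to Hassan and Theo → score 1.
Theo: beats Lena and Aisha; loses to Hassan → score 2.
Hassan has the best pairwise record.

Hassan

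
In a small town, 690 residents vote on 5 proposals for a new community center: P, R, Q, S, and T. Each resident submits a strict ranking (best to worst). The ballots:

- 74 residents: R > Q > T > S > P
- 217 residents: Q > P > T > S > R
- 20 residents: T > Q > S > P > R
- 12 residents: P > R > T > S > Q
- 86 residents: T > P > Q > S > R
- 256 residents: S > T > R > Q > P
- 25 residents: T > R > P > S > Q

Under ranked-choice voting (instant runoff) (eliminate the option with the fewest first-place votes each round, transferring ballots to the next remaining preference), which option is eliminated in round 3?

T

Round 1: P 12, R 74, Q 217, S 256, T 131. Eliminate P.
Round 2: R 86, Q 217, S 256, T 131. Eliminate R.
Round 3: Q 291, S 256, T 143. Eliminate T.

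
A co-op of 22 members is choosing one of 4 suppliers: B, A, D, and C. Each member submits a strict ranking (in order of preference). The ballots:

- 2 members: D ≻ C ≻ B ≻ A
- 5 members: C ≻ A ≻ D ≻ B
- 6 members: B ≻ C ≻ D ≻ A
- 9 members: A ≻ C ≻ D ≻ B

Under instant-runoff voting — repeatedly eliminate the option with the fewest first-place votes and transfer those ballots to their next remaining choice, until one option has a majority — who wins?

C

Round 1: B 6, A 9, D 2, C 5. Eliminate D.
Round 2: B 6, A 9, C 7. Eliminate B.
Round 3: A 9, C 13. C has a majority.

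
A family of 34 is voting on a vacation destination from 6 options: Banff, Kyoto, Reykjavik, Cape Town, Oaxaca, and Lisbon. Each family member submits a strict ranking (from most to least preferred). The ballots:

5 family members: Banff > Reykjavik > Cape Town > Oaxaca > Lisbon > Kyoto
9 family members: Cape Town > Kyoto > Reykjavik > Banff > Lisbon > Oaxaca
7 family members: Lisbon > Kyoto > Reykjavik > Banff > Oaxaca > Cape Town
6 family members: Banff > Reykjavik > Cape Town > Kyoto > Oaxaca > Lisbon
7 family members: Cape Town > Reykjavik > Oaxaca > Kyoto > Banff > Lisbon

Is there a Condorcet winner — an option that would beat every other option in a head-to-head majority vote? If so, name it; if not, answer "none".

Reykjavik

Reykjavik vs Banff: 23–11 for Reykjavik.
Reykjavik vs Kyoto: 18–16 for Reykjavik.
Reykjavik vs Cape Town: 18–16 for Reykjavik.
Reykjavik vs Oaxaca: 34–0 for Reykjavik.
Reykjavik vs Lisbon: 27–7 for Reykjavik.
Reykjavik beats every other option head-to-head.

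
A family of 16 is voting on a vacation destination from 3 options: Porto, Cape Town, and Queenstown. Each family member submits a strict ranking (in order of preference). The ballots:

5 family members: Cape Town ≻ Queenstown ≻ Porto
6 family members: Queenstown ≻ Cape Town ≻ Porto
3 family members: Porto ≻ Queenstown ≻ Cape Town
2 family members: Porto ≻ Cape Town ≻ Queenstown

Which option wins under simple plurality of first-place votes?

First-place votes: Porto 5, Cape Town 5, Queenstown 6.
Queenstown has the most first-place votes.

Queenstown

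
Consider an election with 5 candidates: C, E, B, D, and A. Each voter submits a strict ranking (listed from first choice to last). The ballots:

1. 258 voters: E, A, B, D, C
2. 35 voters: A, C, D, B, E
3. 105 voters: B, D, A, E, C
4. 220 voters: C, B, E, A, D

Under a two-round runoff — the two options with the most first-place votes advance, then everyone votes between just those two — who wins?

E

Round 1 first-place votes: C 220, E 258, B 105, D 0, A 35.
E and C advance.
Runoff: E is preferred to C by 363 voters; C by 255.
E wins the runoff.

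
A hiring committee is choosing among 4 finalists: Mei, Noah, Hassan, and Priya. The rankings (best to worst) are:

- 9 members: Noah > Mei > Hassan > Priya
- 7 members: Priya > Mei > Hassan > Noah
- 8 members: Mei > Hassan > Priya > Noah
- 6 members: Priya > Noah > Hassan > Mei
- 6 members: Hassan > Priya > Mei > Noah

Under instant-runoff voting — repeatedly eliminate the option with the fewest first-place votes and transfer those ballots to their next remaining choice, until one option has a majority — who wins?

Priya

Round 1: Mei 8, Noah 9, Hassan 6, Priya 13. Eliminate Hassan.
Round 2: Mei 8, Noah 9, Priya 19. Priya has a majority.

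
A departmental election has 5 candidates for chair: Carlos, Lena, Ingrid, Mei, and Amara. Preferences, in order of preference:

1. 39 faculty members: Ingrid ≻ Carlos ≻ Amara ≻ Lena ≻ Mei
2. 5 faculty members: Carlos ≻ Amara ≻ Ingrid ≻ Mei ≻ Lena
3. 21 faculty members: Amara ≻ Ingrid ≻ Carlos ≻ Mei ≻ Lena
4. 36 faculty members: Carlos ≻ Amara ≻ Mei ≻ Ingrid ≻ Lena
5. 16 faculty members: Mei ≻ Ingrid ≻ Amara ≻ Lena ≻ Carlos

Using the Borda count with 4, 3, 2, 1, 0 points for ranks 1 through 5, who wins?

Carlos: 39·3 + 5·4 + 21·2 + 36·4 + 16·0 = 323
Lena: 39·1 + 5·0 + 21·0 + 36·0 + 16·1 = 55
Ingrid: 39·4 + 5·2 + 21·3 + 36·1 + 16·3 = 313
Mei: 39·0 + 5·1 + 21·1 + 36·2 + 16·4 = 162
Amara: 39·2 + 5·3 + 21·4 + 36·3 + 16·2 = 317
Carlos has the highest Borda score (323).

Carlos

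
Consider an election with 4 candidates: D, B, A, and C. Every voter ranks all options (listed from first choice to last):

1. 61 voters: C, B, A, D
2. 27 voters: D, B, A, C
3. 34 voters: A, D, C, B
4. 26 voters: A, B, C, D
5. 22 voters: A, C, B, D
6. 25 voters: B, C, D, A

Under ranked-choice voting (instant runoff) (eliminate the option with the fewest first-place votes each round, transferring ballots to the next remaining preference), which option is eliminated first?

Round 1: D 27, B 25, A 82, C 61. Eliminate B.

B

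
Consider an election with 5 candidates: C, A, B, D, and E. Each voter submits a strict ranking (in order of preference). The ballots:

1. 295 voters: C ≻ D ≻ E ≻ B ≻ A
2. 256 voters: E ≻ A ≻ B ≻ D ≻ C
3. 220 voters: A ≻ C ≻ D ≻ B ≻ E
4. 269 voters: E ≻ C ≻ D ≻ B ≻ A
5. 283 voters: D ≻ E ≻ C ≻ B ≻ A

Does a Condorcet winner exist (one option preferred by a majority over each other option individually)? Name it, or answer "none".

Checking pairwise contests:
E beats C 808–515.
C beats A 847–476.
C beats B 1067–256.
C beats D 784–539.
D beats E 798–525.
Every option loses at least one head-to-head, so there is no Condorcet winner.

none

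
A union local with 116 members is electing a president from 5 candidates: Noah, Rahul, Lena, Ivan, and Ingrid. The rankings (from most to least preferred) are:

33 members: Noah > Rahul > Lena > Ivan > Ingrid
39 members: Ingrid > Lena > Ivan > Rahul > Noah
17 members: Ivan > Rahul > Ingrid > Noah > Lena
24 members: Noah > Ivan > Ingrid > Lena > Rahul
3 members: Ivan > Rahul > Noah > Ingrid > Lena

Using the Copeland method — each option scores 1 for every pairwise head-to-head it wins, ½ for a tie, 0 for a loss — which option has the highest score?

Noah: beats Lena and Ingrid; loses to Rahul and Ivan → score 2.
Rahul: beats Noah; loses to Lena, Ivan, and Ingrid → score 1.
Lena: beats Rahul and Ivan; loses to Noah and Ingrid → score 2.
Ivan: beats Noah, Rahul, and Ingrid; loses to Lena → score 3.
Ingrid: beats Rahul and Lena; loses to Noah and Ivan → score 2.
Ivan has the best pairwise record.

Ivan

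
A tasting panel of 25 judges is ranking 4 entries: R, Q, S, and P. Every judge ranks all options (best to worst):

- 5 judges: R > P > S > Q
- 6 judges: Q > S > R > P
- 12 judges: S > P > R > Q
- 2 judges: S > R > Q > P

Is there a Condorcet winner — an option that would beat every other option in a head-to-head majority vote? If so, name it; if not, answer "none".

S vs R: 20–5 for S.
S vs Q: 19–6 for S.
S vs P: 20–5 for S.
S beats every other option head-to-head.

S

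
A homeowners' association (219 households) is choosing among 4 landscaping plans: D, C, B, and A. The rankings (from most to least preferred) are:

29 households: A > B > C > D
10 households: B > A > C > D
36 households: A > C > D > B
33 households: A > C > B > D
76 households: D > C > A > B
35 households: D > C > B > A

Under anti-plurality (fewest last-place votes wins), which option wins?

C

Last-place votes: D 72, C 0, B 112, A 35.
C is ranked last by the fewest voters, so C wins.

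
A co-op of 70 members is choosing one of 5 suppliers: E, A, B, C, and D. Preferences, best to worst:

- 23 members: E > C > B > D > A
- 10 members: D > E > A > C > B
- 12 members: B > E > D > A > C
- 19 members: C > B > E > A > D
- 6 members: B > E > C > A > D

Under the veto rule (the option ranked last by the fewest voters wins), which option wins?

Last-place votes: E 0, A 23, B 10, C 12, D 25.
E is ranked last by the fewest voters, so E wins.

E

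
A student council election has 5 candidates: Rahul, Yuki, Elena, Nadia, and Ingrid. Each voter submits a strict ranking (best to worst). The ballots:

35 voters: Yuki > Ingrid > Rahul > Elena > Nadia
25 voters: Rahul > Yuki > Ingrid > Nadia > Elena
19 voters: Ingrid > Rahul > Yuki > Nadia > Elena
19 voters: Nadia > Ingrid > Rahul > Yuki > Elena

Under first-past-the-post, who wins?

Yuki

First-place votes: Rahul 25, Yuki 35, Elena 0, Nadia 19, Ingrid 19.
Yuki has the most first-place votes.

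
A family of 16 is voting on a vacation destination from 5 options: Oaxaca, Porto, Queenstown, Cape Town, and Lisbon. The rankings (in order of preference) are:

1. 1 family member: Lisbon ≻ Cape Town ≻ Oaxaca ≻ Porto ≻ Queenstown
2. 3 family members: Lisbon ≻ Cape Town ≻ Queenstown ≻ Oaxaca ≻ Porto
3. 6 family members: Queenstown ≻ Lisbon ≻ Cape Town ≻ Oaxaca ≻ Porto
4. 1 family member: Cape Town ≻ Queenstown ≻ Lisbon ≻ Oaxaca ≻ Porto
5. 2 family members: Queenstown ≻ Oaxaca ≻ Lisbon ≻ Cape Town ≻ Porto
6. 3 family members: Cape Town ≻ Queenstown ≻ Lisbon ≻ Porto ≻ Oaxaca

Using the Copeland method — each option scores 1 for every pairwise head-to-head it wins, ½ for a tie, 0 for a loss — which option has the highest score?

Oaxaca: beats Porto; loses to Queenstown, Cape Town, and Lisbon → score 1.
Porto: loses to Oaxaca, Queenstown, Cape Town, and Lisbon → score 0.
Queenstown: beats Oaxaca, Porto, and Lisbon; ties Cape Town → score 3.5.
Cape Town: beats Oaxaca and Porto; ties Queenstown; loses to Lisbon → score 2.5.
Lisbon: beats Oaxaca, Porto, and Cape Town; loses to Queenstown → score 3.
Queenstown has the best pairwise record.

Queenstown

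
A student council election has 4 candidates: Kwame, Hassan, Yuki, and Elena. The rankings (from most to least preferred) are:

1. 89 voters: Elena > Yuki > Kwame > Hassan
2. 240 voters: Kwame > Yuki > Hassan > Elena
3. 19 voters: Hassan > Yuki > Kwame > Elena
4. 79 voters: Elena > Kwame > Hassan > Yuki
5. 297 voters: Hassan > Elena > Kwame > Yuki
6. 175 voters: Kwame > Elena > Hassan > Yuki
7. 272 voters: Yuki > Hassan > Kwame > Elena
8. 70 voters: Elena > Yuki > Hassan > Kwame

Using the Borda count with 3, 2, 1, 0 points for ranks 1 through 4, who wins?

Kwame: 89·1 + 240·3 + 19·1 + 79·2 + 297·1 + 175·3 + 272·1 + 70·0 = 2080
Hassan: 89·0 + 240·1 + 19·3 + 79·1 + 297·3 + 175·1 + 272·2 + 70·1 = 2056
Yuki: 89·2 + 240·2 + 19·2 + 79·0 + 297·0 + 175·0 + 272·3 + 70·2 = 1652
Elena: 89·3 + 240·0 + 19·0 + 79·3 + 297·2 + 175·2 + 272·0 + 70·3 = 1658
Kwame has the highest Borda score (2080).

Kwame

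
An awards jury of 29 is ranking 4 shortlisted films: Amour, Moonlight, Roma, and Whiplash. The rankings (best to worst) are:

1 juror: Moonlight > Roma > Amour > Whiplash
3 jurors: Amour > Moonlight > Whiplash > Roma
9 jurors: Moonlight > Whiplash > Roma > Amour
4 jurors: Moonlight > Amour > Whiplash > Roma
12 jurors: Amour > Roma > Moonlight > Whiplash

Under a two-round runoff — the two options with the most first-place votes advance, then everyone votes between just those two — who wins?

Round 1 first-place votes: Amour 15, Moonlight 14, Roma 0, Whiplash 0.
Amour and Moonlight advance.
Runoff: Amour is preferred to Moonlight by 15 voters; Moonlight by 14.
Amour wins the runoff.

Amour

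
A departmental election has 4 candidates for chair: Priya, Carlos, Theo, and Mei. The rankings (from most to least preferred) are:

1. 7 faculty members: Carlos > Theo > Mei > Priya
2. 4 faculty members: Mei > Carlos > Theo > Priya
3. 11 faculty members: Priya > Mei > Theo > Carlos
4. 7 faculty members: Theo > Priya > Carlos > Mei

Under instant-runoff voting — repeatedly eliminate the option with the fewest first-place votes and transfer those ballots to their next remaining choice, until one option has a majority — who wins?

Priya

Round 1: Priya 11, Carlos 7, Theo 7, Mei 4. Eliminate Mei.
Round 2: Priya 11, Carlos 11, Theo 7. Eliminate Theo.
Round 3: Priya 18, Carlos 11. Priya has a majority.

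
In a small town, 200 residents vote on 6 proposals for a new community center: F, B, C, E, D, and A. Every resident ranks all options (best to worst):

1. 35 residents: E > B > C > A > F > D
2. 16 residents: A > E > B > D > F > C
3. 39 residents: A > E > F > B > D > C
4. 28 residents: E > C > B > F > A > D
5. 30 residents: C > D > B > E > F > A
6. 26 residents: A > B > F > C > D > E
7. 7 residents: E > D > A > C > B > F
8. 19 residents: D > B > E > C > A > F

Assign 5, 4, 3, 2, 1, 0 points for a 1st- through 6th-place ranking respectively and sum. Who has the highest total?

F: 35·1 + 16·1 + 39·3 + 28·2 + 30·1 + 26·3 + 7·0 + 19·0 = 332
B: 35·4 + 16·3 + 39·2 + 28·3 + 30·3 + 26·4 + 7·1 + 19·4 = 627
C: 35·3 + 16·0 + 39·0 + 28·4 + 30·5 + 26·2 + 7·2 + 19·2 = 471
E: 35·5 + 16·4 + 39·4 + 28·5 + 30·2 + 26·0 + 7·5 + 19·3 = 687
D: 35·0 + 16·2 + 39·1 + 28·0 + 30·4 + 26·1 + 7·4 + 19·5 = 340
A: 35·2 + 16·5 + 39·5 + 28·1 + 30·0 + 26·5 + 7·3 + 19·1 = 543
E has the highest Borda score (687).

E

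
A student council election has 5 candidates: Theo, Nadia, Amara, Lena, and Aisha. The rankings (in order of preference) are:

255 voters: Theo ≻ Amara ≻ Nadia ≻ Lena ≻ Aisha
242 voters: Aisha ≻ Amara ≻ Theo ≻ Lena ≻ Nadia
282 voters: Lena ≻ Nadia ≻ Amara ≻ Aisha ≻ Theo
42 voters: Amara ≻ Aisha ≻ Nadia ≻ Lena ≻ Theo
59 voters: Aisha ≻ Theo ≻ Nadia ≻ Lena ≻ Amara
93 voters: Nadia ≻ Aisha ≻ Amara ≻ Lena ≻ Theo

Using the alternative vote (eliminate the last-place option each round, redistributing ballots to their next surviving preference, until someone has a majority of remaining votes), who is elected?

Round 1: Theo 255, Nadia 93, Amara 42, Lena 282, Aisha 301. Eliminate Amara.
Round 2: Theo 255, Nadia 93, Lena 282, Aisha 343. Eliminate Nadia.
Round 3: Theo 255, Lena 282, Aisha 436. Eliminate Theo.
Round 4: Lena 537, Aisha 436. Lena has a majority.

Lena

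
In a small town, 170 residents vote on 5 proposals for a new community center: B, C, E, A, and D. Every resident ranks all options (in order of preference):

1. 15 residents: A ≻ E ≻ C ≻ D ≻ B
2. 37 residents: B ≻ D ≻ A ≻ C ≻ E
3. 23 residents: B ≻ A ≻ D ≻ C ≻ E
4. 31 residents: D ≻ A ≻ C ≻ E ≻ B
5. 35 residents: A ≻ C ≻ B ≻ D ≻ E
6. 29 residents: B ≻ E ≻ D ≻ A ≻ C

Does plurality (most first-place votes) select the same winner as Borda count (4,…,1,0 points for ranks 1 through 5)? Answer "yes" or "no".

no

Plurality — first-place votes: B 89, C 0, E 0, A 50, D 31. Winner: B.
Borda — scores: B 426, C 257, E 163, A 465, D 389. Winner: A.
The two methods disagree.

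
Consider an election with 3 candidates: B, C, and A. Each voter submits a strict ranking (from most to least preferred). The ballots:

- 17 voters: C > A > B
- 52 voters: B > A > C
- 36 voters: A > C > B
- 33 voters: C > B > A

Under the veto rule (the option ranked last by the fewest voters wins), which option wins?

Last-place votes: B 53, C 52, A 33.
A is ranked last by the fewest voters, so A wins.

A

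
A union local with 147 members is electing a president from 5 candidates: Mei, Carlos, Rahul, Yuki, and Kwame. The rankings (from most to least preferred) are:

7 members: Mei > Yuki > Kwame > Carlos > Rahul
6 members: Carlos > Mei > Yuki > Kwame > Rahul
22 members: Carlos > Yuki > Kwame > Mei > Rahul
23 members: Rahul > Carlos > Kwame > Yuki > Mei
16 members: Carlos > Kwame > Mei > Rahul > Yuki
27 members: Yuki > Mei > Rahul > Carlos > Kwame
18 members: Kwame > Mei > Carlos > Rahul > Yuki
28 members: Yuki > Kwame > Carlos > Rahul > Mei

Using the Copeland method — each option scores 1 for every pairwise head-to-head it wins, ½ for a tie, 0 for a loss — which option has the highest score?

Mei: beats Rahul; loses to Carlos, Yuki, and Kwame → score 1.
Carlos: beats Mei, Rahul, Yuki, and Kwame → score 4.
Rahul: loses to Mei, Carlos, Yuki, and Kwame → score 0.
Yuki: beats Mei, Rahul, and Kwame; loses to Carlos → score 3.
Kwame: beats Mei and Rahul; loses to Carlos and Yuki → score 2.
Carlos has the best pairwise record.

Carlos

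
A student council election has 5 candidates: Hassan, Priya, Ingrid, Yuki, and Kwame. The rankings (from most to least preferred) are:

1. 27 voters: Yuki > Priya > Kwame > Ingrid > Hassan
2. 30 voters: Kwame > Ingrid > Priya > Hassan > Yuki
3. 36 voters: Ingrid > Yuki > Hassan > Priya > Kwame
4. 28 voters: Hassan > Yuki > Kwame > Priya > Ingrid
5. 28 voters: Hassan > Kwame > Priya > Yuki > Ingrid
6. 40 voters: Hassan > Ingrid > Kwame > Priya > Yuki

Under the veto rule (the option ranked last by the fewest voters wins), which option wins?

Priya

Last-place votes: Hassan 27, Priya 0, Ingrid 56, Yuki 70, Kwame 36.
Priya is ranked last by the fewest voters, so Priya wins.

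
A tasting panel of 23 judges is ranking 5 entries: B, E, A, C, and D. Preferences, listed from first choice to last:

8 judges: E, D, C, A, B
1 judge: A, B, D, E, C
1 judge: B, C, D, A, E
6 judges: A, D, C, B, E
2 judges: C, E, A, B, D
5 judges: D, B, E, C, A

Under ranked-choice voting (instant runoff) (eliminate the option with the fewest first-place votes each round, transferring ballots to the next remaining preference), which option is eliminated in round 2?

C

Round 1: B 1, E 8, A 7, C 2, D 5. Eliminate B.
Round 2: E 8, A 7, C 3, D 5. Eliminate C.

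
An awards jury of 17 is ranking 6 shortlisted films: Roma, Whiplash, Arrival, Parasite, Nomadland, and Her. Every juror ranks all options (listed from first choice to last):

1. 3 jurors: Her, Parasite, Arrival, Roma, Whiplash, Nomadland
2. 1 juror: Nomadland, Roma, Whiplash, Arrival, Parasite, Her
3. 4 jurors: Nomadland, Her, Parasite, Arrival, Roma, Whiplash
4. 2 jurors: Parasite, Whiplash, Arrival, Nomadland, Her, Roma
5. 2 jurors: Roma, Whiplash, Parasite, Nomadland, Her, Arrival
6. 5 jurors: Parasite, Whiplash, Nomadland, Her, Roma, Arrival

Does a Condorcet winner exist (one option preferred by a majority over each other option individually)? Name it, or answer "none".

Parasite vs Roma: 14–3 for Parasite.
Parasite vs Whiplash: 14–3 for Parasite.
Parasite vs Arrival: 16–1 for Parasite.
Parasite vs Nomadland: 12–5 for Parasite.
Parasite vs Her: 10–7 for Parasite.
Parasite beats every other option head-to-head.

Parasite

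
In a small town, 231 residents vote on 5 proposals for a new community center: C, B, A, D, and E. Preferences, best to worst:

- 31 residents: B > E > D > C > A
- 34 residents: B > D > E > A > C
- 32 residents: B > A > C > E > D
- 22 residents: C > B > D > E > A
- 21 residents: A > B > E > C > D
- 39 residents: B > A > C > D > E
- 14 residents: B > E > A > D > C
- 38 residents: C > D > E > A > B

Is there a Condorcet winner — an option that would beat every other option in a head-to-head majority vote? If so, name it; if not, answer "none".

B vs C: 171–60 for B.
B vs A: 172–59 for B.
B vs D: 193–38 for B.
B vs E: 193–38 for B.
B beats every other option head-to-head.

B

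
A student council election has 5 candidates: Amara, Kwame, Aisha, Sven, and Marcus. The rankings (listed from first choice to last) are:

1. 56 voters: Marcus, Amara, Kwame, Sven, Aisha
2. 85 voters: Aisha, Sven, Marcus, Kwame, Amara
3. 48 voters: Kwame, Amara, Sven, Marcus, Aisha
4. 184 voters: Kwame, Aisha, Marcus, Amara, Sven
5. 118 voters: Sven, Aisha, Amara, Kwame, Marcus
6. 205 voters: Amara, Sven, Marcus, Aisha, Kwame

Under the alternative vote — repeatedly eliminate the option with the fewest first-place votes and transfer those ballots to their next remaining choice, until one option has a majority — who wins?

Round 1: Amara 205, Kwame 232, Aisha 85, Sven 118, Marcus 56. Eliminate Marcus.
Round 2: Amara 261, Kwame 232, Aisha 85, Sven 118. Eliminate Aisha.
Round 3: Amara 261, Kwame 232, Sven 203. Eliminate Sven.
Round 4: Amara 379, Kwame 317. Amara has a majority.

Amara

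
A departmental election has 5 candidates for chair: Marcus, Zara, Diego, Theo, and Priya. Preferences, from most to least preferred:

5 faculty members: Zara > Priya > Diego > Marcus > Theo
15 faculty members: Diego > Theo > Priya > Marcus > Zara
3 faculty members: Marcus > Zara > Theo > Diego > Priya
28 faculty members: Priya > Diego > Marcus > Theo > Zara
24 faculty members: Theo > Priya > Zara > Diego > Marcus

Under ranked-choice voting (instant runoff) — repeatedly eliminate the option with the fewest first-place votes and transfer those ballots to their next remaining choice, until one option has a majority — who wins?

Round 1: Marcus 3, Zara 5, Diego 15, Theo 24, Priya 28. Eliminate Marcus.
Round 2: Zara 8, Diego 15, Theo 24, Priya 28. Eliminate Zara.
Round 3: Diego 15, Theo 27, Priya 33. Eliminate Diego.
Round 4: Theo 42, Priya 33. Theo has a majority.

Theo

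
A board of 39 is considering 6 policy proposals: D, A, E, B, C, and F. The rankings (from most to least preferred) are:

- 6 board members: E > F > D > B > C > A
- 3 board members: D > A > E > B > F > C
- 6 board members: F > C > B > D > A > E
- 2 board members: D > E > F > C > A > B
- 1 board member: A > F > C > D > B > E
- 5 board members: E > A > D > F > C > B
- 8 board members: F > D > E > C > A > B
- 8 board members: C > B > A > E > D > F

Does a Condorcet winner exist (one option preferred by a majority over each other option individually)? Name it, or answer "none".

Checking pairwise contests:
F beats D 21–18.
D beats A 25–14.
D beats E 20–19.
D beats B 25–14.
D beats C 24–15.
E beats F 24–15.
Every option loses at least one head-to-head, so there is no Condorcet winner.

none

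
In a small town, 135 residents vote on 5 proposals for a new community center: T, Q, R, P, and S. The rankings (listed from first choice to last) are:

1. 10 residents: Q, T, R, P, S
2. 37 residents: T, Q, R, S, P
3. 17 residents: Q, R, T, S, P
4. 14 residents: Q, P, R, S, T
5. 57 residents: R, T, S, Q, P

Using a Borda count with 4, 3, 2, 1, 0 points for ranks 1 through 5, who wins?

T: 10·3 + 37·4 + 17·2 + 14·0 + 57·3 = 383
Q: 10·4 + 37·3 + 17·4 + 14·4 + 57·1 = 332
R: 10·2 + 37·2 + 17·3 + 14·2 + 57·4 = 401
P: 10·1 + 37·0 + 17·0 + 14·3 + 57·0 = 52
S: 10·0 + 37·1 + 17·1 + 14·1 + 57·2 = 182
R has the highest Borda score (401).

R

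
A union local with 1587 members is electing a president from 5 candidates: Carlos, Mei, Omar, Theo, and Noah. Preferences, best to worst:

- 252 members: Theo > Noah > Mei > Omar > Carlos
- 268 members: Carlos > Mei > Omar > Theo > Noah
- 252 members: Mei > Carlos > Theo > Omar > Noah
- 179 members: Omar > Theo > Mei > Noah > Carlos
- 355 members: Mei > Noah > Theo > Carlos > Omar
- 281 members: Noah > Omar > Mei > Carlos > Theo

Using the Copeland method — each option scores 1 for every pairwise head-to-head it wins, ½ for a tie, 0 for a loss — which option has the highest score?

Mei

Carlos: beats Omar and Theo; loses to Mei and Noah → score 2.
Mei: beats Carlos, Omar, Theo, and Noah → score 4.
Omar: loses to Carlos, Mei, Theo, and Noah → score 0.
Theo: beats Omar and Noah; loses to Carlos and Mei → score 2.
Noah: beats Carlos and Omar; loses to Mei and Theo → score 2.
Mei has the best pairwise record.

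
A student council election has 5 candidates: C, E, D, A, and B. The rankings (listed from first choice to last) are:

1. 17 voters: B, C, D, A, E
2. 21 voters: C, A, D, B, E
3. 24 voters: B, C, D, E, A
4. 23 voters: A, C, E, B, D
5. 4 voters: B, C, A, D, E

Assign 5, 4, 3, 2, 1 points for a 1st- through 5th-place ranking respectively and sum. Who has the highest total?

C

C: 17·4 + 21·5 + 24·4 + 23·4 + 4·4 = 377
E: 17·1 + 21·1 + 24·2 + 23·3 + 4·1 = 159
D: 17·3 + 21·3 + 24·3 + 23·1 + 4·2 = 217
A: 17·2 + 21·4 + 24·1 + 23·5 + 4·3 = 269
B: 17·5 + 21·2 + 24·5 + 23·2 + 4·5 = 313
C has the highest Borda score (377).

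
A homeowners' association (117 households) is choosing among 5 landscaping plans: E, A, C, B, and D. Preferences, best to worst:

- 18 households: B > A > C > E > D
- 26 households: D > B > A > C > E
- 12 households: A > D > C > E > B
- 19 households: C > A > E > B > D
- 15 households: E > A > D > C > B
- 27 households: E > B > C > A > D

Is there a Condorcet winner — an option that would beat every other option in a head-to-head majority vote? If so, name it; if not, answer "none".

Checking pairwise contests:
A beats E 75–42.
B beats A 71–46.
A beats C 71–46.
E beats B 73–44.
E beats D 79–38.
Every option loses at least one head-to-head, so there is no Condorcet winner.

none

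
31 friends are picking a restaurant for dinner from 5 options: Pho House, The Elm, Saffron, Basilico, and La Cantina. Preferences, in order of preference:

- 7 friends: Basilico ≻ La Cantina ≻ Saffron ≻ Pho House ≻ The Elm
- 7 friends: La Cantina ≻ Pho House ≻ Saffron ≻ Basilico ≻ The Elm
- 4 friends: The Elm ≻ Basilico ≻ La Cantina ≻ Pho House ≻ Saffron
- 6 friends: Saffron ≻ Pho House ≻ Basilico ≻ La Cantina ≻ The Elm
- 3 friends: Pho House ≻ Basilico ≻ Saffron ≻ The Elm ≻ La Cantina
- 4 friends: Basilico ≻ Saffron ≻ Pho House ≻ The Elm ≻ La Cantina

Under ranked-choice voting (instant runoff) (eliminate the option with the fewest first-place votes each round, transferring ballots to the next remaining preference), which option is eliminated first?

Round 1: Pho House 3, The Elm 4, Saffron 6, Basilico 11, La Cantina 7. Eliminate Pho House.

Pho House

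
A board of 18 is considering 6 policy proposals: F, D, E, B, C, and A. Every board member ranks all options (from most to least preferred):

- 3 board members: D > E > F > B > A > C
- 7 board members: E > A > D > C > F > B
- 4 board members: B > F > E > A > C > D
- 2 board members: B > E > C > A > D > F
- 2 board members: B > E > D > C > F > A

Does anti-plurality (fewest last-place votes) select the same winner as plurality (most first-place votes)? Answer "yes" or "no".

Anti-plurality — last-place votes: F 2, D 4, E 0, B 7, C 3, A 2. Winner: E.
Plurality — first-place votes: F 0, D 3, E 7, B 8, C 0, A 0. Winner: B.
The two methods disagree.

no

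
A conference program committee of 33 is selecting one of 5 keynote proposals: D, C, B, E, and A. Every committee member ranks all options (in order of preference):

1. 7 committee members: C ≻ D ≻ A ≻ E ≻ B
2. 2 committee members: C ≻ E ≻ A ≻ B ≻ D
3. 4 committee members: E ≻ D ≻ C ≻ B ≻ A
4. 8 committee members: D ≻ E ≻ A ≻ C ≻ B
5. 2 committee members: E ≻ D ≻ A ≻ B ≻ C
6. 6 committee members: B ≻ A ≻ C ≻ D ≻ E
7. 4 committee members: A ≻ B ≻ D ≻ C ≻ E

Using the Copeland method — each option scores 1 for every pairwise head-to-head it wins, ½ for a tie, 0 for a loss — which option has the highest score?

D

D: beats C, B, E, and A → score 4.
C: beats B and E; loses to D and A → score 2.
B: loses to D, C, E, and A → score 0.
E: beats B; loses to D, C, and A → score 1.
A: beats C, B, and E; loses to D → score 3.
D has the best pairwise record.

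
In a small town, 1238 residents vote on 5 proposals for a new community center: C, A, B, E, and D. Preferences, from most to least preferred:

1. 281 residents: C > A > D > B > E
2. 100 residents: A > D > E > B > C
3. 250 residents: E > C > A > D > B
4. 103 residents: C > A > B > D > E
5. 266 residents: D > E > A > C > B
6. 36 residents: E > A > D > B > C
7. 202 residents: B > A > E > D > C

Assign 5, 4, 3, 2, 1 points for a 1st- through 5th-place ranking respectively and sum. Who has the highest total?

C: 281·5 + 100·1 + 250·4 + 103·5 + 266·2 + 36·1 + 202·1 = 3790
A: 281·4 + 100·5 + 250·3 + 103·4 + 266·3 + 36·4 + 202·4 = 4536
B: 281·2 + 100·2 + 250·1 + 103·3 + 266·1 + 36·2 + 202·5 = 2669
E: 281·1 + 100·3 + 250·5 + 103·1 + 266·4 + 36·5 + 202·3 = 3784
D: 281·3 + 100·4 + 250·2 + 103·2 + 266·5 + 36·3 + 202·2 = 3791
A has the highest Borda score (4536).

A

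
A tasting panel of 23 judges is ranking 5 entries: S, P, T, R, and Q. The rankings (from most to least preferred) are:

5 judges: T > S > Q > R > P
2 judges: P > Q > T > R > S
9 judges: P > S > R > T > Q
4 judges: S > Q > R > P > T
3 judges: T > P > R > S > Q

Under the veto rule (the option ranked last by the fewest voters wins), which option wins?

Last-place votes: S 2, P 5, T 4, R 0, Q 12.
R is ranked last by the fewest voters, so R wins.

R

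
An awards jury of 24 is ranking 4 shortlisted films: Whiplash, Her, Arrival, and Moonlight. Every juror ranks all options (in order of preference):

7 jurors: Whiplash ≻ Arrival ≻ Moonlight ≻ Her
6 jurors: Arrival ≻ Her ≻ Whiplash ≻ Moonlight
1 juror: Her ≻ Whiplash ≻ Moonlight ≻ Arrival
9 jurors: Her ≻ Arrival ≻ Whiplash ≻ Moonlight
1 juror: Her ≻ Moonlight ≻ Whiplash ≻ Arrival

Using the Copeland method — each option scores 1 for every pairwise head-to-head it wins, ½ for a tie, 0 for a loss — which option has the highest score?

Arrival

Whiplash: beats Moonlight; loses to Her and Arrival → score 1.
Her: beats Whiplash and Moonlight; loses to Arrival → score 2.
Arrival: beats Whiplash, Her, and Moonlight → score 3.
Moonlight: loses to Whiplash, Her, and Arrival → score 0.
Arrival has the best pairwise record.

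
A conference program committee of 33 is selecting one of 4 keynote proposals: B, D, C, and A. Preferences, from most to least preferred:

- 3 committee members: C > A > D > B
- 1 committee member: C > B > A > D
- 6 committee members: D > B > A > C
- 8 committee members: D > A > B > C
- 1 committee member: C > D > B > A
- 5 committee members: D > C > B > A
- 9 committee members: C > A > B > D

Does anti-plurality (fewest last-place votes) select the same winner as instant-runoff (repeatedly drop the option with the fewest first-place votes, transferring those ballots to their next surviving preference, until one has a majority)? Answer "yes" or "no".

Anti-plurality — last-place votes: B 3, D 10, C 14, A 6. Winner: B.
Instant-runoff — R1 B 0, D 19, C 14, A 0 (D winner). Winner: D.
The two methods disagree.

no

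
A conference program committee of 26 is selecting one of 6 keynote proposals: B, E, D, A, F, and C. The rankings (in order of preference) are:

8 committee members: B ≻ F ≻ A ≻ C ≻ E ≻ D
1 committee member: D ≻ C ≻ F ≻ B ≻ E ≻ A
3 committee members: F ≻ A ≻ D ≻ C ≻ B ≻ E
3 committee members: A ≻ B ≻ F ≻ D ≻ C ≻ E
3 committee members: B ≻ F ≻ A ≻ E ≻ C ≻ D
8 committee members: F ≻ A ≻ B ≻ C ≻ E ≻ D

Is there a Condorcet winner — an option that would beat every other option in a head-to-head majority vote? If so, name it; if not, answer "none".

Checking pairwise contests:
A beats B 14–12.
B beats E 26–0.
B beats D 22–4.
F beats A 23–3.
B beats F 14–12.
B beats C 22–4.
Every option loses at least one head-to-head, so there is no Condorcet winner.

none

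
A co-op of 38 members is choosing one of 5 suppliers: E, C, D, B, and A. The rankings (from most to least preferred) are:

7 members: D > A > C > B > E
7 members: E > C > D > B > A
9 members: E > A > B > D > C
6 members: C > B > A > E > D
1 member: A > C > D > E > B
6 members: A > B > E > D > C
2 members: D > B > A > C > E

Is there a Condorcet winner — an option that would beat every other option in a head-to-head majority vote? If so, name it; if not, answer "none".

A

A vs E: 22–16 for A.
A vs C: 25–13 for A.
A vs D: 22–16 for A.
A vs B: 23–15 for A.
A beats every other option head-to-head.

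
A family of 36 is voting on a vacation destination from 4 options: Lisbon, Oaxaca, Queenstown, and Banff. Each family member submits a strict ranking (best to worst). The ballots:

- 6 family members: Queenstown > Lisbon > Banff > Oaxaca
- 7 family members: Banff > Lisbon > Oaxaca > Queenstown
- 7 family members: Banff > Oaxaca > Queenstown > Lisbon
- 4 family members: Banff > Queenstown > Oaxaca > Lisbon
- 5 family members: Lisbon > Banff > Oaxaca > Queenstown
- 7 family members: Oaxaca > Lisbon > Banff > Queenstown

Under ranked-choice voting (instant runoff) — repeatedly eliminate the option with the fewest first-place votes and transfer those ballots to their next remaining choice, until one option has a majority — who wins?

Banff

Round 1: Lisbon 5, Oaxaca 7, Queenstown 6, Banff 18. Eliminate Lisbon.
Round 2: Oaxaca 7, Queenstown 6, Banff 23. Banff has a majority.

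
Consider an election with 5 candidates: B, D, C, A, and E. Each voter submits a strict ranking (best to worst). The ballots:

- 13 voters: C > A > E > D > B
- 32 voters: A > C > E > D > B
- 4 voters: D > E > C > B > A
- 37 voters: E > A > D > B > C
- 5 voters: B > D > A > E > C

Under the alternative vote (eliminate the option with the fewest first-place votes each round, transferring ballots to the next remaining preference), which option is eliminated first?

D

Round 1: B 5, D 4, C 13, A 32, E 37. Eliminate D.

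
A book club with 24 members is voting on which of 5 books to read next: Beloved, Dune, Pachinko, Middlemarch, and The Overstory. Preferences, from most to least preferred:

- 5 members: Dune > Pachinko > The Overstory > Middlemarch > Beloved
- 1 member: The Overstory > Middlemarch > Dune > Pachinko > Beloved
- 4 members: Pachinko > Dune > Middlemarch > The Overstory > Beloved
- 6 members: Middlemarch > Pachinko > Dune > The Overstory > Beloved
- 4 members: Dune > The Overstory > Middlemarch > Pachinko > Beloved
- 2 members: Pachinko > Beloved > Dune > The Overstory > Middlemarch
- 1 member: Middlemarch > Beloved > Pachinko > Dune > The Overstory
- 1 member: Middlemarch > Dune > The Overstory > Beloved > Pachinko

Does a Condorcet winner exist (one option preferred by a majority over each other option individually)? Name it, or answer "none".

Checking pairwise contests:
Dune beats Beloved 21–3.
Pachinko beats Dune 13–11.
Middlemarch beats Pachinko 13–11.
Dune beats Middlemarch 15–9.
Dune beats The Overstory 23–1.
Every option loses at least one head-to-head, so there is no Condorcet winner.

none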